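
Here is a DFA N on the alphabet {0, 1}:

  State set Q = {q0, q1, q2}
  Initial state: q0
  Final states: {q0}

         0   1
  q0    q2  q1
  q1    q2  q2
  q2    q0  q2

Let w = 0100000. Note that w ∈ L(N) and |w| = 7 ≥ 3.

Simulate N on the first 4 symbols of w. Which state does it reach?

State sequence: q0 -0-> q2 -1-> q2 -0-> q0 -0-> q2

After reading 4 characters, N is in state q2.

q2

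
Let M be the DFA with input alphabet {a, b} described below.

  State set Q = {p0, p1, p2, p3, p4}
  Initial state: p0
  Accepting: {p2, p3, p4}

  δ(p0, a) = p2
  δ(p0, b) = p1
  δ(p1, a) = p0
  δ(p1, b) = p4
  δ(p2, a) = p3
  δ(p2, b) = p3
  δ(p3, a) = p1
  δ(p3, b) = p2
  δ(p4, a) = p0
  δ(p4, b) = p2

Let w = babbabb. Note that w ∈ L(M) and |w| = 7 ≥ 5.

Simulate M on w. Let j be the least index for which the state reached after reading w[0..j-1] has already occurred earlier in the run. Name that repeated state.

p0

Run of M on w = b a b b a b b:
  step 0: p0  (start)
  step 1: p1  (read b: p0→p1)
  step 2: p0  (read a: p1→p0)   ← first repeat (p0 seen earlier)
  step 3: p1  (read b: p0→p1)
  step 4: p4  (read b: p1→p4)
  step 5: p0  (read a: p4→p0)
  step 6: p1  (read b: p0→p1)
  step 7: p4  (read b: p1→p4)

The earliest repeat is at step j = 2: M is in p0, which it already visited at step i = 0.
With |Q| = 5, pigeonhole forces a state repeat no later than step 5; the substring read between the first and second visits to that state can be pumped.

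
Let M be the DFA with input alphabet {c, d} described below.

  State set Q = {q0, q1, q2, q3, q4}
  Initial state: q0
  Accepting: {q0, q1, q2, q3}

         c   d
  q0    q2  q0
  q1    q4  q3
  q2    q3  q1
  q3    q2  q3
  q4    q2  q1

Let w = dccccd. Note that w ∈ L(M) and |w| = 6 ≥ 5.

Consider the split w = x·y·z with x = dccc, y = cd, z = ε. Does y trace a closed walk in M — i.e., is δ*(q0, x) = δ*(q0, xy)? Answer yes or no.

no

Run of M on the first 6 characters of w = d c c c c d:
  step 0: q0  (start)
  step 1: q0  (read d: q0→q0)
  step 2: q2  (read c: q0→q2)
  step 3: q3  (read c: q2→q3)
  step 4: q2  (read c: q3→q2)
  step 5: q3  (read c: q2→q3)
  step 6: q3  (read d: q3→q3)

After x (step 4): q2. After xy (step 6): q3.
They differ (q2 ≠ q3), so y is not a cycle from the state after x; this split is not the one the pumping-lemma construction produces, and pumping y need not keep the string in L(M).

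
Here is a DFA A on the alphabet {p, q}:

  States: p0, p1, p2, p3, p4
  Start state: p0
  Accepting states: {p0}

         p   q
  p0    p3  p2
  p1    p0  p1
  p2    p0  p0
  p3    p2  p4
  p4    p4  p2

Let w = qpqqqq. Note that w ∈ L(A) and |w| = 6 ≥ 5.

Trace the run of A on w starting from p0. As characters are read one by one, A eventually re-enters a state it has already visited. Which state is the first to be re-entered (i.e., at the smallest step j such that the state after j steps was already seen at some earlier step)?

p0

State sequence: p0 -q-> p2 -p-> p0 -q-> p2 -q-> p0 -q-> p2 -q-> p0
First repeat at step 2: p0 was already visited.

The earliest repeat is at step j = 2: A is in p0, which it already visited at step i = 0.
Pumping length from the standard proof: p = 5 (the number of states). The repeated state found above gives |xy| = j ≤ 5 and |y| = j − i ≥ 1.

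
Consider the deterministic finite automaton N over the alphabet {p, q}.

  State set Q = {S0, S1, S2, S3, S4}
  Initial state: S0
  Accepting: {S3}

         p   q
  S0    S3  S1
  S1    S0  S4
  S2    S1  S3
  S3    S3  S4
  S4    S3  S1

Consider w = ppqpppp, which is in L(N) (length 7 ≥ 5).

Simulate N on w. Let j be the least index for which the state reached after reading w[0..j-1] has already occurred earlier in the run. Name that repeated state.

State sequence: S0 -p-> S3 -p-> S3 -q-> S4 -p-> S3 -p-> S3 -p-> S3 -p-> S3
First repeat at step 2: S3 was already visited.

The earliest repeat is at step j = 2: N is in S3, which it already visited at step i = 1.
The DFA has 5 states, so the proof of the pumping lemma guarantees a repeated state among the first 5+1 visited; the segment between the two visits is the pumpable y.

S3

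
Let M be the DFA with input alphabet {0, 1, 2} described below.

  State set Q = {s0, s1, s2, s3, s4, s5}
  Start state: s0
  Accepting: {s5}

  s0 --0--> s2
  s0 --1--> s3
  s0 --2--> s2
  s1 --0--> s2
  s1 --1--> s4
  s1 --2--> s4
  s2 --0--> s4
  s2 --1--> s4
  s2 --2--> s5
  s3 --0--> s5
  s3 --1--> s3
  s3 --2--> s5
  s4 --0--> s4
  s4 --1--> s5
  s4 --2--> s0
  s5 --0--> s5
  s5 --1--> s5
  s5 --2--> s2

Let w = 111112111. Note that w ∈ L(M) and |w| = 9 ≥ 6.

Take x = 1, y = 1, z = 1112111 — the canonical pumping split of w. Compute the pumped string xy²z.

1111112111

xy^2z = 1·1·1·1112111 = 1111112111.
Reading y = 1 takes M from s3 back to s3, so after x·y·y the machine is still in s3, and z then leads to the accepting state s5. Hence 1111112111 ∈ L(M).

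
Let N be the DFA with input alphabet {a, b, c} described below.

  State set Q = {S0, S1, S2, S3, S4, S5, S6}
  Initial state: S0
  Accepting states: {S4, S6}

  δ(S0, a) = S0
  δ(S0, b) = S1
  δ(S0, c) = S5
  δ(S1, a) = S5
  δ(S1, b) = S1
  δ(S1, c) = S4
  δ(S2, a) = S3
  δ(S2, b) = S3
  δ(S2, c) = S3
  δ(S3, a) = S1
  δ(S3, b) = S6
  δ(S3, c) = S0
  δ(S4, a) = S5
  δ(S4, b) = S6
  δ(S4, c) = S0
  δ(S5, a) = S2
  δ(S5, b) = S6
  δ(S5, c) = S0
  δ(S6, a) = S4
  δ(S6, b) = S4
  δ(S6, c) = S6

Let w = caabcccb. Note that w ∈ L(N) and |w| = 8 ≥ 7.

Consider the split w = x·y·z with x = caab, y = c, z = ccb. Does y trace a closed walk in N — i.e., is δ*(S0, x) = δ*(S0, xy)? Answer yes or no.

Run of N on the first 5 characters of w = c a a b c:
  step 0: S0  (start)
  step 1: S5  (read c: S0→S5)
  step 2: S2  (read a: S5→S2)
  step 3: S3  (read a: S2→S3)
  step 4: S6  (read b: S3→S6)
  step 5: S6  (read c: S6→S6)

After x (step 4): S6. After xy (step 5): S6.
They match, so y = c drives N around a cycle from S6 back to itself; pumping y any number of times keeps N in S6 before reading z, and xyⁱz ∈ L(N) for every i ≥ 0.

yes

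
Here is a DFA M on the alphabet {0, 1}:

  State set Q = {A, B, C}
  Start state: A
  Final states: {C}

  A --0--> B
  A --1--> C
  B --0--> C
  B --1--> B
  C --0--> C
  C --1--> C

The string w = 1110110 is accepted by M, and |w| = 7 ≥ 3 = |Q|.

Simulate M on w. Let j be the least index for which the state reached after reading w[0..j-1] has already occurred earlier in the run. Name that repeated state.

State sequence: A -1-> C -1-> C -1-> C -0-> C -1-> C -1-> C -0-> C
First repeat at step 2: C was already visited.

The earliest repeat is at step j = 2: M is in C, which it already visited at step i = 1.

C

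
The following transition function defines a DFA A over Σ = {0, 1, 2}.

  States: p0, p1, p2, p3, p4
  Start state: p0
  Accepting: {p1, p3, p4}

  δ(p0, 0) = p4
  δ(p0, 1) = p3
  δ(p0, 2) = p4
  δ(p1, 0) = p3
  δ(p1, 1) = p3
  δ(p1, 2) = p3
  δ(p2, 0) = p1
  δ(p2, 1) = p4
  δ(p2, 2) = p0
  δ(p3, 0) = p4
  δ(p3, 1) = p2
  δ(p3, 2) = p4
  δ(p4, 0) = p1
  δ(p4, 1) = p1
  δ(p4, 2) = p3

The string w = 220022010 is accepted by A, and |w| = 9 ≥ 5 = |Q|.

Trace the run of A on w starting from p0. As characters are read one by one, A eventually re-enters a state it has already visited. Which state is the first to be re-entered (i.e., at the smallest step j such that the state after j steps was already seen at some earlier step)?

p4

Run of A on w = 2 2 0 0 2 2 0 1 0:
  step 0: p0  (start)
  step 1: p4  (read 2: p0→p4)
  step 2: p3  (read 2: p4→p3)
  step 3: p4  (read 0: p3→p4)   ← first repeat (p4 seen earlier)
  step 4: p1  (read 0: p4→p1)
  step 5: p3  (read 2: p1→p3)
  step 6: p4  (read 2: p3→p4)
  step 7: p1  (read 0: p4→p1)
  step 8: p3  (read 1: p1→p3)
  step 9: p4  (read 0: p3→p4)

The earliest repeat is at step j = 3: A is in p4, which it already visited at step i = 1.
Since A has 5 states, any run of length ≥ 5 visits 5+1 states, so by pigeonhole some state repeats within the first 5 steps — that repeat gives the pumpable loop.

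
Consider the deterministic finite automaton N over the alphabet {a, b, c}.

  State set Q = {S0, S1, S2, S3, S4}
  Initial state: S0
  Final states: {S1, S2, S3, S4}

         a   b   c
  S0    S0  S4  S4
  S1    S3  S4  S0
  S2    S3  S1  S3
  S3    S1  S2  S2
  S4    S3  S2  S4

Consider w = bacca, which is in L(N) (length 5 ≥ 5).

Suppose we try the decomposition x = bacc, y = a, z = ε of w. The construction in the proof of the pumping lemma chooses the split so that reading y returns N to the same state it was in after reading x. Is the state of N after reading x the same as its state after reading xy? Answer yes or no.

State sequence: S0 -b-> S4 -a-> S3 -c-> S2 -c-> S3 -a-> S1

After x (step 4): S3. After xy (step 5): S1.
They differ (S3 ≠ S1), so y is not a cycle from the state after x; this split is not the one the pumping-lemma construction produces, and pumping y need not keep the string in L(N).

no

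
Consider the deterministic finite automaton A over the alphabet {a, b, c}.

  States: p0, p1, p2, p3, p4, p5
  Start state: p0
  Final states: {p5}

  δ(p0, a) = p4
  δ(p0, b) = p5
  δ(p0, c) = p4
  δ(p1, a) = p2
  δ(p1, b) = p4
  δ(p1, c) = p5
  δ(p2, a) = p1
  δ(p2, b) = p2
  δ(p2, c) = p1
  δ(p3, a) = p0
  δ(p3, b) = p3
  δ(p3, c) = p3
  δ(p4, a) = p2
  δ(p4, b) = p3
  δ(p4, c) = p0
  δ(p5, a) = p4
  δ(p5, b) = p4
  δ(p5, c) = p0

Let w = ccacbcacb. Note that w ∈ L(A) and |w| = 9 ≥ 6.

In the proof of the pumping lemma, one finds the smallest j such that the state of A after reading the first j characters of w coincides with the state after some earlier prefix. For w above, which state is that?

p0

State sequence: p0 -c-> p4 -c-> p0 -a-> p4 -c-> p0 -b-> p5 -c-> p0 -a-> p4 -c-> p0 -b-> p5
First repeat at step 2: p0 was already visited.

The earliest repeat is at step j = 2: A is in p0, which it already visited at step i = 0.
With |Q| = 6, pigeonhole forces a state repeat no later than step 6; the substring read between the first and second visits to that state can be pumped.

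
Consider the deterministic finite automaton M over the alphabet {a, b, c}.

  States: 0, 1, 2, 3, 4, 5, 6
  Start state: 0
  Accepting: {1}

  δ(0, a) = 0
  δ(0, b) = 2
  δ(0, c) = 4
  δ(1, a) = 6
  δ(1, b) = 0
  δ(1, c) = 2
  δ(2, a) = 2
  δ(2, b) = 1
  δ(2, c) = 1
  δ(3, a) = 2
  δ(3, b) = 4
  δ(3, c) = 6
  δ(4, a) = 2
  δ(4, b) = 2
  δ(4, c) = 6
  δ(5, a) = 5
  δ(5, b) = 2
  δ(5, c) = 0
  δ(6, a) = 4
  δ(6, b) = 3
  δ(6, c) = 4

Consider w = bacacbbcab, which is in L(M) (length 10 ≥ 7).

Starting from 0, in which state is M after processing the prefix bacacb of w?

State sequence: 0 -b-> 2 -a-> 2 -c-> 1 -a-> 6 -c-> 4 -b-> 2

After reading 6 characters, M is in state 2.
(This kind of state-tracing is the core of the pumping-lemma construction: with 7 states, pigeonhole forces a repeat within the first 7 steps.)

2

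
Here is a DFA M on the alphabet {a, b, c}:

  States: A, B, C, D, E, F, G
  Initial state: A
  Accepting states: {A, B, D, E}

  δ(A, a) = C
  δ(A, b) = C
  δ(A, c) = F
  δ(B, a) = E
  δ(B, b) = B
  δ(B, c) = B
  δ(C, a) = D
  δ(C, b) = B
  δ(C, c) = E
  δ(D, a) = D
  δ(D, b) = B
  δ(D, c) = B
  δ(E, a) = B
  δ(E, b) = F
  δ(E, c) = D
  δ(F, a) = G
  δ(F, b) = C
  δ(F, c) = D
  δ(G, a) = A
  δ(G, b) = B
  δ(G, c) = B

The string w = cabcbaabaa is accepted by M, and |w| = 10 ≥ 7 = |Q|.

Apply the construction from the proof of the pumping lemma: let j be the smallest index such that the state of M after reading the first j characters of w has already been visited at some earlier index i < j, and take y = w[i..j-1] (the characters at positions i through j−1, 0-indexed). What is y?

Run of M on w = c a b c b a a b a a:
  step 0: A  (start)
  step 1: F  (read c: A→F)
  step 2: G  (read a: F→G)
  step 3: B  (read b: G→B)
  step 4: B  (read c: B→B)   ← first repeat (B seen earlier)
  step 5: B  (read b: B→B)
  step 6: E  (read a: B→E)
  step 7: B  (read a: E→B)
  step 8: B  (read b: B→B)
  step 9: E  (read a: B→E)
  step 10: B  (read a: E→B)

So i = 3, j = 4, giving x = w[0:3] = cab, y = w[3:4] = c, z = w[4:10] = baabaa.
Check: |xy| = 4 ≤ 7 and |y| = 1 ≥ 1. Reading y takes M from B back to B, so every xyⁱz is accepted.
Since M has 7 states, any run of length ≥ 7 visits 7+1 states, so by pigeonhole some state repeats within the first 7 steps — that repeat gives the pumpable loop.

c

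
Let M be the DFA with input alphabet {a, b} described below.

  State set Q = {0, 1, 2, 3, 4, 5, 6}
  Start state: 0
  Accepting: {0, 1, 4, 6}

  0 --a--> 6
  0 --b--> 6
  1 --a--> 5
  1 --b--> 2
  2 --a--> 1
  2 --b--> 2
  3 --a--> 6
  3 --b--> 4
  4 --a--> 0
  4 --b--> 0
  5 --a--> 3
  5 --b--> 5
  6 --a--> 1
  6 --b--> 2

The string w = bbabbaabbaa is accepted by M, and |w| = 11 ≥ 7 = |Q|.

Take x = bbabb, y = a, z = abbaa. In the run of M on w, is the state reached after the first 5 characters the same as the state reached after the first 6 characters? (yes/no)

no

State sequence: 0 -b-> 6 -b-> 2 -a-> 1 -b-> 2 -b-> 2 -a-> 1

After x (step 5): 2. After xy (step 6): 1.
They differ (2 ≠ 1), so y is not a cycle from the state after x; this split is not the one the pumping-lemma construction produces, and pumping y need not keep the string in L(M).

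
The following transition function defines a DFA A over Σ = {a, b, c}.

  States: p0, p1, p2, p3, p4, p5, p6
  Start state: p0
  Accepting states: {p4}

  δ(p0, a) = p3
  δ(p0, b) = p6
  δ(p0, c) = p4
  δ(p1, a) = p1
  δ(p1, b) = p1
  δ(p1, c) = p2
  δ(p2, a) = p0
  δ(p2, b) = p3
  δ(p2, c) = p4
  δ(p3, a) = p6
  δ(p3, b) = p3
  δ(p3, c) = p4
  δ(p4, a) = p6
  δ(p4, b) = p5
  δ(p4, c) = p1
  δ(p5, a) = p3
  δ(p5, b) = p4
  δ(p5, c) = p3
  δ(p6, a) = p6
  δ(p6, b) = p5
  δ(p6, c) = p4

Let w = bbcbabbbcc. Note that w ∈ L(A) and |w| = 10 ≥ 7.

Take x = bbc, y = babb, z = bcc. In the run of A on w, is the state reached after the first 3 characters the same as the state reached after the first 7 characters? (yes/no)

no

State sequence: p0 -b-> p6 -b-> p5 -c-> p3 -b-> p3 -a-> p6 -b-> p5 -b-> p4

After x (step 3): p3. After xy (step 7): p4.
They differ (p3 ≠ p4), so y is not a cycle from the state after x; this split is not the one the pumping-lemma construction produces, and pumping y need not keep the string in L(A).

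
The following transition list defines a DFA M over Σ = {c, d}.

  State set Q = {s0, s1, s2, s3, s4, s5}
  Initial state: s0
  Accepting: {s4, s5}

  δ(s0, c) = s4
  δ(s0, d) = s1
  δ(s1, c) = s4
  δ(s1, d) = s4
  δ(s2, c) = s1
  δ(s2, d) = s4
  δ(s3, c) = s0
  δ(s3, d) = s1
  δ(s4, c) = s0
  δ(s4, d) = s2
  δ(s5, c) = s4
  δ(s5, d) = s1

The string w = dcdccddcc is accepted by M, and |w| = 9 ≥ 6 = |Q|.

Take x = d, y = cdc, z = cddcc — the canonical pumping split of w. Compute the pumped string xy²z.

dcdccdccddcc

xy^2z = d·cdc·cdc·cddcc = dcdccdccddcc.
Reading y = cdc takes M from s1 back to s1, so after x·y·y the machine is still in s1, and z then leads to the accepting state s4. Hence dcdccdccddcc ∈ L(M).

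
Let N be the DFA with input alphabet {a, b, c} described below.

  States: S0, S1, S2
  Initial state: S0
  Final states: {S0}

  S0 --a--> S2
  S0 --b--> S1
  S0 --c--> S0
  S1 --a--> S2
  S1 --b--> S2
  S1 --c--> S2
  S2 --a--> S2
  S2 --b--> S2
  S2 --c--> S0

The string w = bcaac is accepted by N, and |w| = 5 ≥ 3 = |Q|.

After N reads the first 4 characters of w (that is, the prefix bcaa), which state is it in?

S2

State sequence: S0 -b-> S1 -c-> S2 -a-> S2 -a-> S2

After reading 4 characters, N is in state S2.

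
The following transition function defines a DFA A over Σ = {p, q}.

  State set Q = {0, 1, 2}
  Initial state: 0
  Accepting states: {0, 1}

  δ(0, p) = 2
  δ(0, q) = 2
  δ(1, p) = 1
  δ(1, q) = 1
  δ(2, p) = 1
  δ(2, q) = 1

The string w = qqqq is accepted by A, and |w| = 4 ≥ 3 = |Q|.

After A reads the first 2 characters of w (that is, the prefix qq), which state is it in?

State sequence: 0 -q-> 2 -q-> 1

After reading 2 characters, A is in state 1.
(This kind of state-tracing is the core of the pumping-lemma construction: with 3 states, pigeonhole forces a repeat within the first 3 steps.)

1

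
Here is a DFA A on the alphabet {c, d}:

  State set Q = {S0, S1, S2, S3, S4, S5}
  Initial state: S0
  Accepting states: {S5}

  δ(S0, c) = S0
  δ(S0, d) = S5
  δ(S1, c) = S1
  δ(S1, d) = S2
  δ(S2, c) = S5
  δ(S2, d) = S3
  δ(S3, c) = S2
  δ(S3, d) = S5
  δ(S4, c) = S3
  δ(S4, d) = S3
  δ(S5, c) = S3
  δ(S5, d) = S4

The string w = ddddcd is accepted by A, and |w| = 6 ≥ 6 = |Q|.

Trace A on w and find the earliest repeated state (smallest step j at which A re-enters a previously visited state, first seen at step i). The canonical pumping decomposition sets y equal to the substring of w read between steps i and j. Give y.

ddd

State sequence: S0 -d-> S5 -d-> S4 -d-> S3 -d-> S5 -c-> S3 -d-> S5
First repeat at step 4: S5 was already visited.

So i = 1, j = 4, giving x = w[0:1] = d, y = w[1:4] = ddd, z = w[4:6] = cd.
Check: |xy| = 4 ≤ 6 and |y| = 3 ≥ 1. Reading y takes A from S5 back to S5, so every xyⁱz is accepted.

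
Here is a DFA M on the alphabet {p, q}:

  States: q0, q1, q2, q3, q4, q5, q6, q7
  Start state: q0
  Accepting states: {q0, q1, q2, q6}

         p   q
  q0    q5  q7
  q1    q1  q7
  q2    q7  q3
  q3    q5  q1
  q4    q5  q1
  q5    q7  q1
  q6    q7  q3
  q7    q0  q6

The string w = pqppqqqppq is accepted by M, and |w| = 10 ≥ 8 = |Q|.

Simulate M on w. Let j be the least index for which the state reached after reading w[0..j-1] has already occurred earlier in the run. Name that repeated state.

q1

State sequence: q0 -p-> q5 -q-> q1 -p-> q1 -p-> q1 -q-> q7 -q-> q6 -q-> q3 -p-> q5 -p-> q7 -q-> q6
First repeat at step 3: q1 was already visited.

The earliest repeat is at step j = 3: M is in q1, which it already visited at step i = 2.
Since M has 8 states, any run of length ≥ 8 visits 8+1 states, so by pigeonhole some state repeats within the first 8 steps — that repeat gives the pumpable loop.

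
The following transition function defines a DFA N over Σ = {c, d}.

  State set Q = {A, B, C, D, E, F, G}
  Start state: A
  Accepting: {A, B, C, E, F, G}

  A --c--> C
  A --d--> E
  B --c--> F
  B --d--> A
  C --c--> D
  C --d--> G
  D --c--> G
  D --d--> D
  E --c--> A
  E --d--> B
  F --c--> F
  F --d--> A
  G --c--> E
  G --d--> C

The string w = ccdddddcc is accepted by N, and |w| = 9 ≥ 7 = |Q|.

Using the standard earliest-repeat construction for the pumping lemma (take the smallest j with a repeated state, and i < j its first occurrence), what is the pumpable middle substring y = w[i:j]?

State sequence: A -c-> C -c-> D -d-> D -d-> D -d-> D -d-> D -d-> D -c-> G -c-> E
First repeat at step 3: D was already visited.

So i = 2, j = 3, giving x = w[0:2] = cc, y = w[2:3] = d, z = w[3:9] = ddddcc.
Check: |xy| = 3 ≤ 7 and |y| = 1 ≥ 1. Reading y takes N from D back to D, so every xyⁱz is accepted.

d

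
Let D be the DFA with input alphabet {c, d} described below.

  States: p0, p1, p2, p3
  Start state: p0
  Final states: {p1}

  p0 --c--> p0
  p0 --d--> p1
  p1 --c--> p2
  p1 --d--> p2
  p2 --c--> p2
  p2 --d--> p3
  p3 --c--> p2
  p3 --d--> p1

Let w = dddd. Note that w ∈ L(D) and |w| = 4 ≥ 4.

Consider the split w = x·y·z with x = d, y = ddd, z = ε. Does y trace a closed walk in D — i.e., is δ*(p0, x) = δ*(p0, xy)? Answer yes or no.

yes

Run of D on the first 4 characters of w = d d d d:
  step 0: p0  (start)
  step 1: p1  (read d: p0→p1)
  step 2: p2  (read d: p1→p2)
  step 3: p3  (read d: p2→p3)
  step 4: p1  (read d: p3→p1)

After x (step 1): p1. After xy (step 4): p1.
They match, so y = ddd drives D around a cycle from p1 back to itself; pumping y any number of times keeps D in p1 before reading z, and xyⁱz ∈ L(D) for every i ≥ 0.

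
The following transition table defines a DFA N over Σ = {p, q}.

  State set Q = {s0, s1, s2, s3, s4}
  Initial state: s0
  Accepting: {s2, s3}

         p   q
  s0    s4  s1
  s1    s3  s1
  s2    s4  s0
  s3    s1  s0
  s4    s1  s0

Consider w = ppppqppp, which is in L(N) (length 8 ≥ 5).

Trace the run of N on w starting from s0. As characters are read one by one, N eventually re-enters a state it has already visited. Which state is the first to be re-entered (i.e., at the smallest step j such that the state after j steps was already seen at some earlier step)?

Run of N on w = p p p p q p p p:
  step 0: s0  (start)
  step 1: s4  (read p: s0→s4)
  step 2: s1  (read p: s4→s1)
  step 3: s3  (read p: s1→s3)
  step 4: s1  (read p: s3→s1)   ← first repeat (s1 seen earlier)
  step 5: s1  (read q: s1→s1)
  step 6: s3  (read p: s1→s3)
  step 7: s1  (read p: s3→s1)
  step 8: s3  (read p: s1→s3)

The earliest repeat is at step j = 4: N is in s1, which it already visited at step i = 2.

s1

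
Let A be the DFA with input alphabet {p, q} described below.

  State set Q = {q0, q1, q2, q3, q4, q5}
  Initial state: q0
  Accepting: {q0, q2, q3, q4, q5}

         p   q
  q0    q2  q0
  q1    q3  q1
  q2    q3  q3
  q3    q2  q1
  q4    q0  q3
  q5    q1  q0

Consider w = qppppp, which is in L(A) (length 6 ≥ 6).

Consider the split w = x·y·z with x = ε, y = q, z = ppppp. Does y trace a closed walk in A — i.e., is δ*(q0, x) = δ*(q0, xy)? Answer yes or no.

yes

Run of A on the first 1 characters of w = q:
  step 0: q0  (start)
  step 1: q0  (read q: q0→q0)

After x (step 0): q0. After xy (step 1): q0.
They match, so y = q drives A around a cycle from q0 back to itself; pumping y any number of times keeps A in q0 before reading z, and xyⁱz ∈ L(A) for every i ≥ 0.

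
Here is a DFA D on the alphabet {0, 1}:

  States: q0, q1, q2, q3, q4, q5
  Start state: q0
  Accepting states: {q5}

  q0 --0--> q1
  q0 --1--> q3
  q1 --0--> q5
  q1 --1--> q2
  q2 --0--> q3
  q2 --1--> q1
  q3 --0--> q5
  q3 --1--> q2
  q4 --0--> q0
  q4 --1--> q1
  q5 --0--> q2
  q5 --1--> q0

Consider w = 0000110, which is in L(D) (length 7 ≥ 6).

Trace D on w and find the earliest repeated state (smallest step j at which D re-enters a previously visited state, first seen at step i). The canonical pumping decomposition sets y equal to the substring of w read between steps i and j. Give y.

Run of D on w = 0 0 0 0 1 1 0:
  step 0: q0  (start)
  step 1: q1  (read 0: q0→q1)
  step 2: q5  (read 0: q1→q5)
  step 3: q2  (read 0: q5→q2)
  step 4: q3  (read 0: q2→q3)
  step 5: q2  (read 1: q3→q2)   ← first repeat (q2 seen earlier)
  step 6: q1  (read 1: q2→q1)
  step 7: q5  (read 0: q1→q5)

So i = 3, j = 5, giving x = w[0:3] = 000, y = w[3:5] = 01, z = w[5:7] = 10.
Check: |xy| = 5 ≤ 6 and |y| = 2 ≥ 1. Reading y takes D from q2 back to q2, so every xyⁱz is accepted.

01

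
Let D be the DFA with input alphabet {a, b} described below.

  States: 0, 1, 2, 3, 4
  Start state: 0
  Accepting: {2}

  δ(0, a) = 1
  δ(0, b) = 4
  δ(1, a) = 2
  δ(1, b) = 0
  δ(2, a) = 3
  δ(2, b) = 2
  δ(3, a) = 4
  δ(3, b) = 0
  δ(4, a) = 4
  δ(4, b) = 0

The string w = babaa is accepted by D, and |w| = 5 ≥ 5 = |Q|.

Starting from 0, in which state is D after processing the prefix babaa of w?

2

State sequence: 0 -b-> 4 -a-> 4 -b-> 0 -a-> 1 -a-> 2

After reading 5 characters, D is in state 2.
(This kind of state-tracing is the core of the pumping-lemma construction: with 5 states, pigeonhole forces a repeat within the first 5 steps.)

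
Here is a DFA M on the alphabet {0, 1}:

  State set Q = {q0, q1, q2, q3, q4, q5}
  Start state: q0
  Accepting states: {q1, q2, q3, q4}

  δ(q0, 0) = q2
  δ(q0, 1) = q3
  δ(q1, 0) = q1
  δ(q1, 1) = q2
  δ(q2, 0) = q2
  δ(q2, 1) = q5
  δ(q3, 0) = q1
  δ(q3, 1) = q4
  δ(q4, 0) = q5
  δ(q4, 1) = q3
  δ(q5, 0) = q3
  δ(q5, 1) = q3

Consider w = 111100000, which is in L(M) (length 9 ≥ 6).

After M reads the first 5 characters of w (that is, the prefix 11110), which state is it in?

Run of M on the first 5 characters of w = 1 1 1 1 0:
  step 0: q0  (start)
  step 1: q3  (read 1: q0→q3)
  step 2: q4  (read 1: q3→q4)
  step 3: q3  (read 1: q4→q3)
  step 4: q4  (read 1: q3→q4)
  step 5: q5  (read 0: q4→q5)

After reading 5 characters, M is in state q5.

q5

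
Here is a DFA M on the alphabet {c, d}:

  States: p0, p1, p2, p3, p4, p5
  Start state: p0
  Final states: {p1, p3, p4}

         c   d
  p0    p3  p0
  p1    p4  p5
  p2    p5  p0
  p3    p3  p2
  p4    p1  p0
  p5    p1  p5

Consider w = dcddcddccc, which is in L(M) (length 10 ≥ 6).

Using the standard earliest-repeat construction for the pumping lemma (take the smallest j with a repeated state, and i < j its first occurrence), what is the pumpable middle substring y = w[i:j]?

State sequence: p0 -d-> p0 -c-> p3 -d-> p2 -d-> p0 -c-> p3 -d-> p2 -d-> p0 -c-> p3 -c-> p3 -c-> p3
First repeat at step 1: p0 was already visited.

So i = 0, j = 1, giving x = w[0:0] = ε, y = w[0:1] = d, z = w[1:10] = cddcddccc.
Check: |xy| = 1 ≤ 6 and |y| = 1 ≥ 1. Reading y takes M from p0 back to p0, so every xyⁱz is accepted.

d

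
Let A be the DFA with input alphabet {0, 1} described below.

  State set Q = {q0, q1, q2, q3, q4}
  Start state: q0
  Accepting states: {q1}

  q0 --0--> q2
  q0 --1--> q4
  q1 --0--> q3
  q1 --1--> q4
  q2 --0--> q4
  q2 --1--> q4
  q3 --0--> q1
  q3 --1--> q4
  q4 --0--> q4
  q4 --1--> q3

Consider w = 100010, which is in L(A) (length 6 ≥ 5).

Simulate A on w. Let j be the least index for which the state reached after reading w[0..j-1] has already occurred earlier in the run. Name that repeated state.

q4

Run of A on w = 1 0 0 0 1 0:
  step 0: q0  (start)
  step 1: q4  (read 1: q0→q4)
  step 2: q4  (read 0: q4→q4)   ← first repeat (q4 seen earlier)
  step 3: q4  (read 0: q4→q4)
  step 4: q4  (read 0: q4→q4)
  step 5: q3  (read 1: q4→q3)
  step 6: q1  (read 0: q3→q1)

The earliest repeat is at step j = 2: A is in q4, which it already visited at step i = 1.
Since A has 5 states, any run of length ≥ 5 visits 5+1 states, so by pigeonhole some state repeats within the first 5 steps — that repeat gives the pumpable loop.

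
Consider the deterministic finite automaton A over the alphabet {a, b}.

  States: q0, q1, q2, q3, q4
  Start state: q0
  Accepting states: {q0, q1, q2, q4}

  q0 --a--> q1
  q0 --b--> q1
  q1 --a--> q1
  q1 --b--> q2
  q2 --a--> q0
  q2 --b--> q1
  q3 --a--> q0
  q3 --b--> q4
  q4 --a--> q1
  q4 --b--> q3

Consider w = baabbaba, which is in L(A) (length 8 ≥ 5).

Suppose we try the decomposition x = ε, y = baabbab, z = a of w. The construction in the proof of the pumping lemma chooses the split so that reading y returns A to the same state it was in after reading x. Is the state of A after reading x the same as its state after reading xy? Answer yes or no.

no

State sequence: q0 -b-> q1 -a-> q1 -a-> q1 -b-> q2 -b-> q1 -a-> q1 -b-> q2

After x (step 0): q0. After xy (step 7): q2.
They differ (q0 ≠ q2), so y is not a cycle from the state after x; this split is not the one the pumping-lemma construction produces, and pumping y need not keep the string in L(A).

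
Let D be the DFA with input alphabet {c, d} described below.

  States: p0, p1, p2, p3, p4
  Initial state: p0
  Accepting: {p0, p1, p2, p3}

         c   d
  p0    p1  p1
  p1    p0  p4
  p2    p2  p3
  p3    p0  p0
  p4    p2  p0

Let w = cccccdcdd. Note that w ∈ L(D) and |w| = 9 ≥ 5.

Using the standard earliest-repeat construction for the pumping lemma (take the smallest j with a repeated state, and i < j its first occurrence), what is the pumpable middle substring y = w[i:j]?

Run of D on w = c c c c c d c d d:
  step 0: p0  (start)
  step 1: p1  (read c: p0→p1)
  step 2: p0  (read c: p1→p0)   ← first repeat (p0 seen earlier)
  step 3: p1  (read c: p0→p1)
  step 4: p0  (read c: p1→p0)
  step 5: p1  (read c: p0→p1)
  step 6: p4  (read d: p1→p4)
  step 7: p2  (read c: p4→p2)
  step 8: p3  (read d: p2→p3)
  step 9: p0  (read d: p3→p0)

So i = 0, j = 2, giving x = w[0:0] = ε, y = w[0:2] = cc, z = w[2:9] = cccdcdd.
Check: |xy| = 2 ≤ 5 and |y| = 2 ≥ 1. Reading y takes D from p0 back to p0, so every xyⁱz is accepted.
With |Q| = 5, pigeonhole forces a state repeat no later than step 5; the substring read between the first and second visits to that state can be pumped.

cc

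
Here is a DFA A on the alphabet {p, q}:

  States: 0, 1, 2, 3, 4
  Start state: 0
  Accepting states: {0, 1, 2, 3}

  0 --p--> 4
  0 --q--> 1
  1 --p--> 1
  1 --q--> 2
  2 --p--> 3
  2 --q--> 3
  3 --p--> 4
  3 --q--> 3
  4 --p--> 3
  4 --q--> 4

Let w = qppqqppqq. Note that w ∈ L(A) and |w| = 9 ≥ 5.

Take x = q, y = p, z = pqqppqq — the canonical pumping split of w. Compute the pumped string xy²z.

xy^2z = q·p·p·pqqppqq = qpppqqppqq.
Reading y = p takes A from 1 back to 1, so after x·y·y the machine is still in 1, and z then leads to the accepting state 3. Hence qpppqqppqq ∈ L(A).

qpppqqppqq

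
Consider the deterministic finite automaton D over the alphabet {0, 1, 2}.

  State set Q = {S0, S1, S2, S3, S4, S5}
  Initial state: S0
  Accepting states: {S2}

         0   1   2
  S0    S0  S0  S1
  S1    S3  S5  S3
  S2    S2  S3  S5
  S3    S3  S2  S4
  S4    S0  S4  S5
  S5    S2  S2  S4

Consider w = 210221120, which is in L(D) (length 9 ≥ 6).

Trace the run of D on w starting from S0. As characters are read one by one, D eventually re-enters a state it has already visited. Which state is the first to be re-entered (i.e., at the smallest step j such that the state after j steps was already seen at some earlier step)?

State sequence: S0 -2-> S1 -1-> S5 -0-> S2 -2-> S5 -2-> S4 -1-> S4 -1-> S4 -2-> S5 -0-> S2
First repeat at step 4: S5 was already visited.

The earliest repeat is at step j = 4: D is in S5, which it already visited at step i = 2.
With |Q| = 6, pigeonhole forces a state repeat no later than step 6; the substring read between the first and second visits to that state can be pumped.

S5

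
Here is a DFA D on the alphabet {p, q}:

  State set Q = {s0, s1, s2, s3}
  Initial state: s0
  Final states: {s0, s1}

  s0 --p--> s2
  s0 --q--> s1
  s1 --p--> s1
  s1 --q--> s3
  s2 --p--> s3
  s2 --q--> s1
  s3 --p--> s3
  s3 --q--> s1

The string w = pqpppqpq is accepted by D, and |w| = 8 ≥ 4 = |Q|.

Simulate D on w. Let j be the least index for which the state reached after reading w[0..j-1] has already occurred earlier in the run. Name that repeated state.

s1

Run of D on w = p q p p p q p q:
  step 0: s0  (start)
  step 1: s2  (read p: s0→s2)
  step 2: s1  (read q: s2→s1)
  step 3: s1  (read p: s1→s1)   ← first repeat (s1 seen earlier)
  step 4: s1  (read p: s1→s1)
  step 5: s1  (read p: s1→s1)
  step 6: s3  (read q: s1→s3)
  step 7: s3  (read p: s3→s3)
  step 8: s1  (read q: s3→s1)

The earliest repeat is at step j = 3: D is in s1, which it already visited at step i = 2.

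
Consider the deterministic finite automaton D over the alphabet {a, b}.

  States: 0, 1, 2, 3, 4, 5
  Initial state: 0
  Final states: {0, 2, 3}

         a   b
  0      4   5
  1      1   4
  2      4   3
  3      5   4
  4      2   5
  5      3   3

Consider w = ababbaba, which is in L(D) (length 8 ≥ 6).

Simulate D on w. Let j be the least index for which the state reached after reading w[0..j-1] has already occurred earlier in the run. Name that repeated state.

4

Run of D on w = a b a b b a b a:
  step 0: 0  (start)
  step 1: 4  (read a: 0→4)
  step 2: 5  (read b: 4→5)
  step 3: 3  (read a: 5→3)
  step 4: 4  (read b: 3→4)   ← first repeat (4 seen earlier)
  step 5: 5  (read b: 4→5)
  step 6: 3  (read a: 5→3)
  step 7: 4  (read b: 3→4)
  step 8: 2  (read a: 4→2)

The earliest repeat is at step j = 4: D is in 4, which it already visited at step i = 1.
The DFA has 6 states, so the proof of the pumping lemma guarantees a repeated state among the first 6+1 visited; the segment between the two visits is the pumpable y.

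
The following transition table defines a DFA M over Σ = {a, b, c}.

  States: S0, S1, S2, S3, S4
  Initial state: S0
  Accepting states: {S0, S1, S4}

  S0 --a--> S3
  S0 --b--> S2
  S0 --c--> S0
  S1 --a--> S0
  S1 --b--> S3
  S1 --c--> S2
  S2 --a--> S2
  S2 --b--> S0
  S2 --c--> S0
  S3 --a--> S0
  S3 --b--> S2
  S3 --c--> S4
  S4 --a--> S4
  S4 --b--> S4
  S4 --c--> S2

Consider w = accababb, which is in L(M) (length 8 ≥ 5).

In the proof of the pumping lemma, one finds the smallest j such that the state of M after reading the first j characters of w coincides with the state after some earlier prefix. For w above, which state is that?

Run of M on w = a c c a b a b b:
  step 0: S0  (start)
  step 1: S3  (read a: S0→S3)
  step 2: S4  (read c: S3→S4)
  step 3: S2  (read c: S4→S2)
  step 4: S2  (read a: S2→S2)   ← first repeat (S2 seen earlier)
  step 5: S0  (read b: S2→S0)
  step 6: S3  (read a: S0→S3)
  step 7: S2  (read b: S3→S2)
  step 8: S0  (read b: S2→S0)

The earliest repeat is at step j = 4: M is in S2, which it already visited at step i = 3.
Since M has 5 states, any run of length ≥ 5 visits 5+1 states, so by pigeonhole some state repeats within the first 5 steps — that repeat gives the pumpable loop.

S2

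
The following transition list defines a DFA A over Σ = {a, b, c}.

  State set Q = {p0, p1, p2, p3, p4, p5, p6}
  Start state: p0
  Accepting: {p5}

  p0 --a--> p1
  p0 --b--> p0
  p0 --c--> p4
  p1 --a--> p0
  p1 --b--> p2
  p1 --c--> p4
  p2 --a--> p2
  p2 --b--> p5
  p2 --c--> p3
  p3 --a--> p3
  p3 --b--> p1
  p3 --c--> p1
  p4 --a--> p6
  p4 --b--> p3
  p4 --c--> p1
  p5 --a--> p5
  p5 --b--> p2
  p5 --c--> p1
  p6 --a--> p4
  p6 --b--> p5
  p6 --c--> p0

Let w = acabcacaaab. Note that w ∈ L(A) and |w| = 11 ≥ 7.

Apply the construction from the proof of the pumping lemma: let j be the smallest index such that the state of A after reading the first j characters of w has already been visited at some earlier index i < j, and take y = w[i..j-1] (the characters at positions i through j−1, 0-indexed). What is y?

State sequence: p0 -a-> p1 -c-> p4 -a-> p6 -b-> p5 -c-> p1 -a-> p0 -c-> p4 -a-> p6 -a-> p4 -a-> p6 -b-> p5
First repeat at step 5: p1 was already visited.

So i = 1, j = 5, giving x = w[0:1] = a, y = w[1:5] = cabc, z = w[5:11] = acaaab.
Check: |xy| = 5 ≤ 7 and |y| = 4 ≥ 1. Reading y takes A from p1 back to p1, so every xyⁱz is accepted.

cabc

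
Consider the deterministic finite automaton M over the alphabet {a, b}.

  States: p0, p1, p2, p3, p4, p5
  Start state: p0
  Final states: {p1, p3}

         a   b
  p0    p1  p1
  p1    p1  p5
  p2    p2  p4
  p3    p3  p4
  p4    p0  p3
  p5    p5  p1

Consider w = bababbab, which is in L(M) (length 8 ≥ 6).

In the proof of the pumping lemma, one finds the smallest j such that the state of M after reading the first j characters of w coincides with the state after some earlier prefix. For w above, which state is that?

State sequence: p0 -b-> p1 -a-> p1 -b-> p5 -a-> p5 -b-> p1 -b-> p5 -a-> p5 -b-> p1
First repeat at step 2: p1 was already visited.

The earliest repeat is at step j = 2: M is in p1, which it already visited at step i = 1.
Pumping length from the standard proof: p = 6 (the number of states). The repeated state found above gives |xy| = j ≤ 6 and |y| = j − i ≥ 1.

p1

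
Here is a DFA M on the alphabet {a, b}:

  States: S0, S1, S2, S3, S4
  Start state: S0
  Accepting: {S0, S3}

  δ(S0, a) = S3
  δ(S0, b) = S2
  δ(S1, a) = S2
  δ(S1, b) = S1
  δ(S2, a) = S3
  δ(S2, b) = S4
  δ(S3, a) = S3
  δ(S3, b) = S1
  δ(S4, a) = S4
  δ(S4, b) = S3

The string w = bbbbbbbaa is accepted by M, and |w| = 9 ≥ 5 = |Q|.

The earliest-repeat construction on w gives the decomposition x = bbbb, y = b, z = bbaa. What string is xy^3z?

bbbbbbbbbaa

xy^3z = bbbb·b·b·b·bbaa = bbbbbbbbbaa.
Reading y = b takes M from S1 back to S1, so after x·y·y·y the machine is still in S1, and z then leads to the accepting state S3. Hence bbbbbbbbbaa ∈ L(M).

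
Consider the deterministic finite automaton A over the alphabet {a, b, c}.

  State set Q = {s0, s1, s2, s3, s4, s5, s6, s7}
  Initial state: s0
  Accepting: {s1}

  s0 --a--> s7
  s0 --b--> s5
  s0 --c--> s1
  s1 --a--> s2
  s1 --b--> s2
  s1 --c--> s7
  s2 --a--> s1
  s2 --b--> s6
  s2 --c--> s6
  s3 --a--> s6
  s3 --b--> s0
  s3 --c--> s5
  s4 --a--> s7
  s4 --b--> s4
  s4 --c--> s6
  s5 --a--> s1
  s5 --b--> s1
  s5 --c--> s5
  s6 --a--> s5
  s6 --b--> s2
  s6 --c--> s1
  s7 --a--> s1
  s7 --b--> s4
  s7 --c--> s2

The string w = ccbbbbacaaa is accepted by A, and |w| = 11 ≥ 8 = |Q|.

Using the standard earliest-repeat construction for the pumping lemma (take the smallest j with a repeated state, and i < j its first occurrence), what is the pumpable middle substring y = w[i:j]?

State sequence: s0 -c-> s1 -c-> s7 -b-> s4 -b-> s4 -b-> s4 -b-> s4 -a-> s7 -c-> s2 -a-> s1 -a-> s2 -a-> s1
First repeat at step 4: s4 was already visited.

So i = 3, j = 4, giving x = w[0:3] = ccb, y = w[3:4] = b, z = w[4:11] = bbacaaa.
Check: |xy| = 4 ≤ 8 and |y| = 1 ≥ 1. Reading y takes A from s4 back to s4, so every xyⁱz is accepted.

b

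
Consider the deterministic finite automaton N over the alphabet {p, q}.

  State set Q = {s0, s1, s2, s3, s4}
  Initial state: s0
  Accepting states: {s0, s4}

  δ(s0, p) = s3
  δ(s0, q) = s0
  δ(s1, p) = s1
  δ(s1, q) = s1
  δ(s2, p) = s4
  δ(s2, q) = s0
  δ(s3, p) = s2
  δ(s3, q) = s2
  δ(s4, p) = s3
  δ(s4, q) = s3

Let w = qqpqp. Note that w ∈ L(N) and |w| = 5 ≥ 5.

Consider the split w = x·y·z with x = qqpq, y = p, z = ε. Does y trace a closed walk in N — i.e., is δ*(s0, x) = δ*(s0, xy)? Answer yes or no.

State sequence: s0 -q-> s0 -q-> s0 -p-> s3 -q-> s2 -p-> s4

After x (step 4): s2. After xy (step 5): s4.
They differ (s2 ≠ s4), so y is not a cycle from the state after x; this split is not the one the pumping-lemma construction produces, and pumping y need not keep the string in L(N).

no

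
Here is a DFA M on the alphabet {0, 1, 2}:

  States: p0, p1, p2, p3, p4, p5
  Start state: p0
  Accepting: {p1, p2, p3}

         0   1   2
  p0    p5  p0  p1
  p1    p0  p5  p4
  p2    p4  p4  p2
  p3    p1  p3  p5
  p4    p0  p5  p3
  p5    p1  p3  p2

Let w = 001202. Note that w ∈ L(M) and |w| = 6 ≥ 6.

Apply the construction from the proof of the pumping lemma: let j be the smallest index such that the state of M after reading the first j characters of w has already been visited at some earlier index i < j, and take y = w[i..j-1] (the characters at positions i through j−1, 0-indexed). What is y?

Run of M on w = 0 0 1 2 0 2:
  step 0: p0  (start)
  step 1: p5  (read 0: p0→p5)
  step 2: p1  (read 0: p5→p1)
  step 3: p5  (read 1: p1→p5)   ← first repeat (p5 seen earlier)
  step 4: p2  (read 2: p5→p2)
  step 5: p4  (read 0: p2→p4)
  step 6: p3  (read 2: p4→p3)

So i = 1, j = 3, giving x = w[0:1] = 0, y = w[1:3] = 01, z = w[3:6] = 202.
Check: |xy| = 3 ≤ 6 and |y| = 2 ≥ 1. Reading y takes M from p5 back to p5, so every xyⁱz is accepted.

01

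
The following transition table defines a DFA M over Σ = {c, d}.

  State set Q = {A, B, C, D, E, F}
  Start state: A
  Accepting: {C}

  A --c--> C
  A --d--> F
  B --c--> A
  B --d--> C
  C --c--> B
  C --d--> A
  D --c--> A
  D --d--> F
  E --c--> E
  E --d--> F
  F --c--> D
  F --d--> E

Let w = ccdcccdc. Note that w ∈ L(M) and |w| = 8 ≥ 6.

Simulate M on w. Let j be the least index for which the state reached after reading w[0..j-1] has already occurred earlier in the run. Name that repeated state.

C

Run of M on w = c c d c c c d c:
  step 0: A  (start)
  step 1: C  (read c: A→C)
  step 2: B  (read c: C→B)
  step 3: C  (read d: B→C)   ← first repeat (C seen earlier)
  step 4: B  (read c: C→B)
  step 5: A  (read c: B→A)
  step 6: C  (read c: A→C)
  step 7: A  (read d: C→A)
  step 8: C  (read c: A→C)

The earliest repeat is at step j = 3: M is in C, which it already visited at step i = 1.
Pumping length from the standard proof: p = 6 (the number of states). The repeated state found above gives |xy| = j ≤ 6 and |y| = j − i ≥ 1.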